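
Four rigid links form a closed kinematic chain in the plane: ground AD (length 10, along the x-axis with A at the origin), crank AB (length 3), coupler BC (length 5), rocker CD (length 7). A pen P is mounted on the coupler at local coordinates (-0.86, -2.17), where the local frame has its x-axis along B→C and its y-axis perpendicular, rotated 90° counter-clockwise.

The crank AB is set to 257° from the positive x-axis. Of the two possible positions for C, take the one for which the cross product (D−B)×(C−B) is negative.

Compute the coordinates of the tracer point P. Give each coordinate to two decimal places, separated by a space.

-1.96 -4.87

A=(0,0), D=(10.00,0)
B = A + 3.00·(cos257°, sin257°) = (-0.6749, -2.9231)
|BD| = 11.0678
circle(B,5.00) ∩ circle(D,7.00): a=4.4497, h=2.2804
  candidates: C₊=(3.0146,0.4515) cross=25.239; C₋=(4.2191,-3.9473) cross=-25.239
  mode - wants cross < 0 → take C=(4.2191,-3.9473) (cross=-25.239)
ex = (C−B)/|BC| = (0.9788,-0.2048); ey = (0.2048,0.9788)
P = B + -0.86·ex + -2.17·ey = (-1.9611,-4.8709)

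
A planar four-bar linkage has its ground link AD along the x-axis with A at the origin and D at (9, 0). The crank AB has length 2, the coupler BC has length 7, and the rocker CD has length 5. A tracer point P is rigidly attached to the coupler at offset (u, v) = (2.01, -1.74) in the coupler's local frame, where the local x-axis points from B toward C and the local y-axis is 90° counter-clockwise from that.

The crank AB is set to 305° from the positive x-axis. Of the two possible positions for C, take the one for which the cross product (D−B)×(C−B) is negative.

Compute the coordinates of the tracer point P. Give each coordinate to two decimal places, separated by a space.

A=(0,0), D=(9.00,0)
B = A + 2.00·(cos305°, sin305°) = (1.1472, -1.6383)
|BD| = 8.0219
circle(B,7.00) ∩ circle(D,5.00): a=5.5069, h=4.3214
  candidates: C₊=(5.6554,3.7167) cross=34.666; C₋=(7.4205,-4.7440) cross=-34.666
  mode - wants cross < 0 → take C=(7.4205,-4.7440) (cross=-34.666)
ex = (C−B)/|BC| = (0.8962,-0.4437); ey = (0.4437,0.8962)
P = B + 2.01·ex + -1.74·ey = (2.1765,-4.0894)

2.18 -4.09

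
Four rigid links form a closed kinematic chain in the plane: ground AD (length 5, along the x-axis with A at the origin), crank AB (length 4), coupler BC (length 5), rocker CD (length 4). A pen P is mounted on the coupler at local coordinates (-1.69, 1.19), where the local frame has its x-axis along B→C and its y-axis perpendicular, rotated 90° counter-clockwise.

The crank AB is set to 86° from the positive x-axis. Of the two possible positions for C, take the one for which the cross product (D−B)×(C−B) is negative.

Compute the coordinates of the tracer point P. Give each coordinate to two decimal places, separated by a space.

1.17 5.85

A=(0,0), D=(5.00,0)
B = A + 4.00·(cos86°, sin86°) = (0.2790, 3.9903)
|BD| = 6.1814
circle(B,5.00) ∩ circle(D,4.00): a=3.8187, h=3.2276
  candidates: C₊=(5.2790,3.9903) cross=19.951; C₋=(1.1120,-0.9399) cross=-19.951
  mode - wants cross < 0 → take C=(1.1120,-0.9399) (cross=-19.951)
ex = (C−B)/|BC| = (0.1666,-0.9860); ey = (0.9860,0.1666)
P = B + -1.69·ex + 1.19·ey = (1.1709,5.8549)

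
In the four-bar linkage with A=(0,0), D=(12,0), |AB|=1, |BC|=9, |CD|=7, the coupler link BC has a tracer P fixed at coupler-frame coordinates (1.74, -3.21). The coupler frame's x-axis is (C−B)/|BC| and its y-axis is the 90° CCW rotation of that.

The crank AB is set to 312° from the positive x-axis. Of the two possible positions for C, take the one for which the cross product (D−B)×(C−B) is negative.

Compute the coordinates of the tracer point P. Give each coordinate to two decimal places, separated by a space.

A=(0,0), D=(12.00,0)
B = A + 1.00·(cos312°, sin312°) = (0.6691, -0.7431)
|BD| = 11.3552
circle(B,9.00) ∩ circle(D,7.00): a=7.0867, h=5.5479
  candidates: C₊=(7.3775,5.2567) cross=62.998; C₋=(8.1037,-5.8154) cross=-62.998
  mode - wants cross < 0 → take C=(8.1037,-5.8154) (cross=-62.998)
ex = (C−B)/|BC| = (0.8261,-0.5636); ey = (0.5636,0.8261)
P = B + 1.74·ex + -3.21·ey = (0.2974,-4.3754)

0.30 -4.38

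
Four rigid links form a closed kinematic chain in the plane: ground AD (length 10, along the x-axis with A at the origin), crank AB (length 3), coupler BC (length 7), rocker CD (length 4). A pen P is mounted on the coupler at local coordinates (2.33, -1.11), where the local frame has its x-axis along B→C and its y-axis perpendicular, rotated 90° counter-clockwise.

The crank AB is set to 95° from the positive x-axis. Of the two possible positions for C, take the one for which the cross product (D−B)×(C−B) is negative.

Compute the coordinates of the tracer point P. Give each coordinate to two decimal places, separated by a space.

A=(0,0), D=(10.00,0)
B = A + 3.00·(cos95°, sin95°) = (-0.2615, 2.9886)
|BD| = 10.6878
circle(B,7.00) ∩ circle(D,4.00): a=6.8877, h=1.2487
  candidates: C₊=(6.7007,2.2615) cross=13.346; C₋=(6.0023,-0.1363) cross=-13.346
  mode - wants cross < 0 → take C=(6.0023,-0.1363) (cross=-13.346)
ex = (C−B)/|BC| = (0.8948,-0.4464); ey = (0.4464,0.8948)
P = B + 2.33·ex + -1.11·ey = (1.3280,0.9552)

1.33 0.96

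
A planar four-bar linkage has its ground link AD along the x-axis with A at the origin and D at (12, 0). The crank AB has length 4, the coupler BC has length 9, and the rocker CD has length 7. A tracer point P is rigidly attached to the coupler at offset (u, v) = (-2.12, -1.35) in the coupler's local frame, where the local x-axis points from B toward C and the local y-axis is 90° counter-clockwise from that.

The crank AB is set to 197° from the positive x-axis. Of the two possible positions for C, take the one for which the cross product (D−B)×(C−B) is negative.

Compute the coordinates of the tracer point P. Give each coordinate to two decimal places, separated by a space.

A=(0,0), D=(12.00,0)
B = A + 4.00·(cos197°, sin197°) = (-3.8252, -1.1695)
|BD| = 15.8684
circle(B,9.00) ∩ circle(D,7.00): a=8.9425, h=1.0159
  candidates: C₊=(5.0181,0.5027) cross=16.120; C₋=(5.1678,-1.5236) cross=-16.120
  mode - wants cross < 0 → take C=(5.1678,-1.5236) (cross=-16.120)
ex = (C−B)/|BC| = (0.9992,-0.0393); ey = (0.0393,0.9992)
P = B + -2.12·ex + -1.35·ey = (-5.9967,-2.4350)

-6.00 -2.44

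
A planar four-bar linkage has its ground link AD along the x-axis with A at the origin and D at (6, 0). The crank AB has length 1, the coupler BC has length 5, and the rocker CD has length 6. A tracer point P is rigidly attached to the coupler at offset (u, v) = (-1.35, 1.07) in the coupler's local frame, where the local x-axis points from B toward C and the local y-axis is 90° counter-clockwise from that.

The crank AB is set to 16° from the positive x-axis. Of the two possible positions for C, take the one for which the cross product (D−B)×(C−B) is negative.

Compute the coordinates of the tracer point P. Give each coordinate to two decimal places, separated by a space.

1.69 1.84

A=(0,0), D=(6.00,0)
B = A + 1.00·(cos16°, sin16°) = (0.9613, 0.2756)
|BD| = 5.0463
circle(B,5.00) ∩ circle(D,6.00): a=1.4332, h=4.7902
  candidates: C₊=(2.6540,4.9804) cross=24.173; C₋=(2.1307,-4.5857) cross=-24.173
  mode - wants cross < 0 → take C=(2.1307,-4.5857) (cross=-24.173)
ex = (C−B)/|BC| = (0.2339,-0.9723); ey = (0.9723,0.2339)
P = B + -1.35·ex + 1.07·ey = (1.6858,1.8385)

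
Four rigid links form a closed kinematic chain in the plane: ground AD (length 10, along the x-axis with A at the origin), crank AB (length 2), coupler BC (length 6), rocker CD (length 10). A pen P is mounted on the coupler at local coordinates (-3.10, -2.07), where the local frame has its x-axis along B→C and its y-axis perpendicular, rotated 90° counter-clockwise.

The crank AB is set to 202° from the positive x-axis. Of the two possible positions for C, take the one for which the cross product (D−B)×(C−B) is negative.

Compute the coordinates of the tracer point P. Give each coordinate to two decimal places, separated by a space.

A=(0,0), D=(10.00,0)
B = A + 2.00·(cos202°, sin202°) = (-1.8544, -0.7492)
|BD| = 11.8780
circle(B,6.00) ∩ circle(D,10.00): a=3.2450, h=5.0468
  candidates: C₊=(1.0658,4.4922) cross=59.946; C₋=(1.7025,-5.5813) cross=-59.946
  mode - wants cross < 0 → take C=(1.7025,-5.5813) (cross=-59.946)
ex = (C−B)/|BC| = (0.5928,-0.8053); ey = (0.8053,0.5928)
P = B + -3.10·ex + -2.07·ey = (-5.3591,0.5203)

-5.36 0.52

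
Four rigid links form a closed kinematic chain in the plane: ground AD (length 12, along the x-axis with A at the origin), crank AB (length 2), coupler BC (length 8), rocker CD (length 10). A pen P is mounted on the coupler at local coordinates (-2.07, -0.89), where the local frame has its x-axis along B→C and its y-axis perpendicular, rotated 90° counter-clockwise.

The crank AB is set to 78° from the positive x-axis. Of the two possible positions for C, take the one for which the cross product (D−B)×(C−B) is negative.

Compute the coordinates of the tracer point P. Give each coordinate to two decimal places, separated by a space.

A=(0,0), D=(12.00,0)
B = A + 2.00·(cos78°, sin78°) = (0.4158, 1.9563)
|BD| = 11.7482
circle(B,8.00) ∩ circle(D,10.00): a=4.3420, h=6.7192
  candidates: C₊=(5.8160,7.8587) cross=78.938; C₋=(3.5783,-5.3921) cross=-78.938
  mode - wants cross < 0 → take C=(3.5783,-5.3921) (cross=-78.938)
ex = (C−B)/|BC| = (0.3953,-0.9185); ey = (0.9185,0.3953)
P = B + -2.07·ex + -0.89·ey = (-1.2200,3.5059)

-1.22 3.51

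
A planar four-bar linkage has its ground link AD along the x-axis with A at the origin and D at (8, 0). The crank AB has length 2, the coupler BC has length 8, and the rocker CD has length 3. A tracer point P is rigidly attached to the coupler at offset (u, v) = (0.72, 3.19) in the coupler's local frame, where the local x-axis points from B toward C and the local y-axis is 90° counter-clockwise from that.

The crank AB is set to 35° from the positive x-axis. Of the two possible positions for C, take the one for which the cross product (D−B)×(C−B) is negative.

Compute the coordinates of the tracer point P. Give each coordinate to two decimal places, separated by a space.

A=(0,0), D=(8.00,0)
B = A + 2.00·(cos35°, sin35°) = (1.6383, 1.1472)
|BD| = 6.4643
circle(B,8.00) ∩ circle(D,3.00): a=7.4863, h=2.8206
  candidates: C₊=(9.5063,2.5944) cross=18.233; C₋=(8.5052,-2.9572) cross=-18.233
  mode - wants cross < 0 → take C=(8.5052,-2.9572) (cross=-18.233)
ex = (C−B)/|BC| = (0.8584,-0.5130); ey = (0.5130,0.8584)
P = B + 0.72·ex + 3.19·ey = (3.8929,3.5160)

3.89 3.52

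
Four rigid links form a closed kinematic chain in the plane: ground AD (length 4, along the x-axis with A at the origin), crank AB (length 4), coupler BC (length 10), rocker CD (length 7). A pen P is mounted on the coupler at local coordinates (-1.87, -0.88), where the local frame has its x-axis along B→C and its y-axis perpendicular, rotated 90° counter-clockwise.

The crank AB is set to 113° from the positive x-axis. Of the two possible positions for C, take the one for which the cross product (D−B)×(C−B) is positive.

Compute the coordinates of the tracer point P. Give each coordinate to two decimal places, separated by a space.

-3.24 2.47

A=(0,0), D=(4.00,0)
B = A + 4.00·(cos113°, sin113°) = (-1.5629, 3.6820)
|BD| = 6.6711
circle(B,10.00) ∩ circle(D,7.00): a=7.1580, h=6.9830
  candidates: C₊=(8.2602,5.5543) cross=46.584; C₋=(0.5518,-6.0918) cross=-46.584
  mode + wants cross > 0 → take C=(8.2602,5.5543) (cross=46.584)
ex = (C−B)/|BC| = (0.9823,0.1872); ey = (-0.1872,0.9823)
P = B + -1.87·ex + -0.88·ey = (-3.2351,2.4675)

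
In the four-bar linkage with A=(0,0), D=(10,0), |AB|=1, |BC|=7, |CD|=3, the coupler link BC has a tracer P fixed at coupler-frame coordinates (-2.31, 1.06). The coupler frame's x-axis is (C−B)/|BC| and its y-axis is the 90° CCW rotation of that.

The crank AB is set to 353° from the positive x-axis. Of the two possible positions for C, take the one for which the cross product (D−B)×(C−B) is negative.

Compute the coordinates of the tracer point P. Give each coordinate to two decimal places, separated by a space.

A=(0,0), D=(10.00,0)
B = A + 1.00·(cos353°, sin353°) = (0.9925, -0.1219)
|BD| = 9.0083
circle(B,7.00) ∩ circle(D,3.00): a=6.7243, h=1.9451
  candidates: C₊=(7.6899,1.9141) cross=17.522; C₋=(7.7426,-1.9759) cross=-17.522
  mode - wants cross < 0 → take C=(7.7426,-1.9759) (cross=-17.522)
ex = (C−B)/|BC| = (0.9643,-0.2649); ey = (0.2649,0.9643)
P = B + -2.31·ex + 1.06·ey = (-0.9542,1.5121)

-0.95 1.51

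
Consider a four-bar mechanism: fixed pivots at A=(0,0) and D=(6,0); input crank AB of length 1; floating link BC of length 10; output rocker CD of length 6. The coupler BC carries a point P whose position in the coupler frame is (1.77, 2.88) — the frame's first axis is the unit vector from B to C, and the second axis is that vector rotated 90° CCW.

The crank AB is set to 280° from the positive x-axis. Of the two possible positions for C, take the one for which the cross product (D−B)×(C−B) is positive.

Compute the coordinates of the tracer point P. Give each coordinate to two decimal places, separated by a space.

-0.48 2.33

A=(0,0), D=(6.00,0)
B = A + 1.00·(cos280°, sin280°) = (0.1736, -0.9848)
|BD| = 5.9090
circle(B,10.00) ∩ circle(D,6.00): a=8.3700, h=5.4721
  candidates: C₊=(7.5146,5.8057) cross=32.334; C₋=(9.3385,-4.9854) cross=-32.334
  mode + wants cross > 0 → take C=(7.5146,5.8057) (cross=32.334)
ex = (C−B)/|BC| = (0.7341,0.6791); ey = (-0.6791,0.7341)
P = B + 1.77·ex + 2.88·ey = (-0.4827,2.3313)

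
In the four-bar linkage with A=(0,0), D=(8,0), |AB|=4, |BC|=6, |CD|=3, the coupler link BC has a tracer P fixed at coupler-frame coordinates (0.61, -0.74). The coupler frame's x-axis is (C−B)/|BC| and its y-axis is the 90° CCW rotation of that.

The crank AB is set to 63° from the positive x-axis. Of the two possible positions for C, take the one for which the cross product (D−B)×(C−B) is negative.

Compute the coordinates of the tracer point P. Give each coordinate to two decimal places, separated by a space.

1.57 2.64

A=(0,0), D=(8.00,0)
B = A + 4.00·(cos63°, sin63°) = (1.8160, 3.5640)
|BD| = 7.1375
circle(B,6.00) ∩ circle(D,3.00): a=5.4602, h=2.4873
  candidates: C₊=(7.7887,2.9925) cross=17.753; C₋=(5.3047,-1.3174) cross=-17.753
  mode - wants cross < 0 → take C=(5.3047,-1.3174) (cross=-17.753)
ex = (C−B)/|BC| = (0.5815,-0.8136); ey = (0.8136,0.5815)
P = B + 0.61·ex + -0.74·ey = (1.5686,2.6375)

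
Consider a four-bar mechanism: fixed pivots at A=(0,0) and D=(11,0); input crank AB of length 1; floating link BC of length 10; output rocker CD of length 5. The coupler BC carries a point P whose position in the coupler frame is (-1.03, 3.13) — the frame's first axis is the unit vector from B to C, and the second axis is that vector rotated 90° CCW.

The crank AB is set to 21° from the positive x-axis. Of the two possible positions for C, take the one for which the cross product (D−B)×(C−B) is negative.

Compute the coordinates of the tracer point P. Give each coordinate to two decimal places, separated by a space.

A=(0,0), D=(11.00,0)
B = A + 1.00·(cos21°, sin21°) = (0.9336, 0.3584)
|BD| = 10.0728
circle(B,10.00) ∩ circle(D,5.00): a=8.7593, h=4.8244
  candidates: C₊=(9.8590,4.8681) cross=48.595; C₋=(9.5157,-4.7746) cross=-48.595
  mode - wants cross < 0 → take C=(9.5157,-4.7746) (cross=-48.595)
ex = (C−B)/|BC| = (0.8582,-0.5133); ey = (0.5133,0.8582)
P = B + -1.03·ex + 3.13·ey = (1.6562,3.5733)

1.66 3.57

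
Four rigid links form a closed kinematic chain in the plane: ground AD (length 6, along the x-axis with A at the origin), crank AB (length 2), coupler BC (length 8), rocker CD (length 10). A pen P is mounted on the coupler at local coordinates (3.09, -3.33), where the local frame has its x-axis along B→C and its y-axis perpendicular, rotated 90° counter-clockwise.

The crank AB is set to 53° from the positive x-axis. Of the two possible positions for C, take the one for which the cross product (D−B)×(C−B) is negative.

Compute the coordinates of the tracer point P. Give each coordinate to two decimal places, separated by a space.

-3.14 0.27

A=(0,0), D=(6.00,0)
B = A + 2.00·(cos53°, sin53°) = (1.2036, 1.5973)
|BD| = 5.0553
circle(B,8.00) ∩ circle(D,10.00): a=-1.0329, h=7.9330
  candidates: C₊=(2.7301,9.4503) cross=40.104; C₋=(-2.2829,-5.6030) cross=-40.104
  mode - wants cross < 0 → take C=(-2.2829,-5.6030) (cross=-40.104)
ex = (C−B)/|BC| = (-0.4358,-0.9000); ey = (0.9000,-0.4358)
P = B + 3.09·ex + -3.33·ey = (-3.1402,0.2674)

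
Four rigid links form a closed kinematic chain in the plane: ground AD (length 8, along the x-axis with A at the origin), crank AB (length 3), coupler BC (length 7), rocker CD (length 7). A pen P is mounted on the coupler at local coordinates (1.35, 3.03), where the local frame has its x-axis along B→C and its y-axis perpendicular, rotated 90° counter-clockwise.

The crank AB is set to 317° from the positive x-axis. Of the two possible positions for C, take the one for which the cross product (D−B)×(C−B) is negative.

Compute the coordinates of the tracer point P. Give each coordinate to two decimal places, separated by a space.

5.28 -0.83

A=(0,0), D=(8.00,0)
B = A + 3.00·(cos317°, sin317°) = (2.1941, -2.0460)
|BD| = 6.1559
circle(B,7.00) ∩ circle(D,7.00): a=3.0779, h=6.2870
  candidates: C₊=(3.0075,4.9066) cross=38.702; C₋=(7.1866,-6.9526) cross=-38.702
  mode - wants cross < 0 → take C=(7.1866,-6.9526) (cross=-38.702)
ex = (C−B)/|BC| = (0.7132,-0.7009); ey = (0.7009,0.7132)
P = B + 1.35·ex + 3.03·ey = (5.2808,-0.8312)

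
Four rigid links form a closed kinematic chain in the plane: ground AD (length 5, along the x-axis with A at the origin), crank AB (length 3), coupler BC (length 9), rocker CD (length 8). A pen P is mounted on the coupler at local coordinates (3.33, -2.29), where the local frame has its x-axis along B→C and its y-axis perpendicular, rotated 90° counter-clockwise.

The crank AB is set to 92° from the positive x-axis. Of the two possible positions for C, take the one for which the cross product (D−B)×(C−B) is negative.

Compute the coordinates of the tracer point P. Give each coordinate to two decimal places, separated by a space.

A=(0,0), D=(5.00,0)
B = A + 3.00·(cos92°, sin92°) = (-0.1047, 2.9982)
|BD| = 5.9200
circle(B,9.00) ∩ circle(D,8.00): a=4.3958, h=7.8535
  candidates: C₊=(7.6630,7.5438) cross=46.493; C₋=(-0.2916,-5.9999) cross=-46.493
  mode - wants cross < 0 → take C=(-0.2916,-5.9999) (cross=-46.493)
ex = (C−B)/|BC| = (-0.0208,-0.9998); ey = (0.9998,-0.0208)
P = B + 3.33·ex + -2.29·ey = (-2.4634,-0.2835)

-2.46 -0.28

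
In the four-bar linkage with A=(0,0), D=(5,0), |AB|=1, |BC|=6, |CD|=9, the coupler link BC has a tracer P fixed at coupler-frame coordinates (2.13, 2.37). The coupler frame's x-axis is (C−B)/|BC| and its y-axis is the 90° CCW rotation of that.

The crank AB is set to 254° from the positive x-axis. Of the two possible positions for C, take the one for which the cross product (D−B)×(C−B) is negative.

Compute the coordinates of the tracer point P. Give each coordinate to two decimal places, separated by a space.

1.93 -3.26

A=(0,0), D=(5.00,0)
B = A + 1.00·(cos254°, sin254°) = (-0.2756, -0.9613)
|BD| = 5.3625
circle(B,6.00) ∩ circle(D,9.00): a=-1.5146, h=5.8057
  candidates: C₊=(-2.8064,4.4789) cross=31.133; C₋=(-0.7250,-6.9444) cross=-31.133
  mode - wants cross < 0 → take C=(-0.7250,-6.9444) (cross=-31.133)
ex = (C−B)/|BC| = (-0.0749,-0.9972); ey = (0.9972,-0.0749)
P = B + 2.13·ex + 2.37·ey = (1.9282,-3.2628)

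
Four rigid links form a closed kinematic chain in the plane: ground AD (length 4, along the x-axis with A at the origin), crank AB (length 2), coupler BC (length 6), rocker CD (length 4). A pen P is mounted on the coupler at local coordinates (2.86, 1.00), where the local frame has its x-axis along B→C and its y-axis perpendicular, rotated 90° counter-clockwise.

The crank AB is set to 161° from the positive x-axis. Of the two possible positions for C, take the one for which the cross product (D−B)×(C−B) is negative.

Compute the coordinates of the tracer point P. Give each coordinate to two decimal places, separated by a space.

A=(0,0), D=(4.00,0)
B = A + 2.00·(cos161°, sin161°) = (-1.8910, 0.6511)
|BD| = 5.9269
circle(B,6.00) ∩ circle(D,4.00): a=4.6507, h=3.7909
  candidates: C₊=(3.1480,3.9082) cross=22.469; C₋=(2.3150,-3.6278) cross=-22.469
  mode - wants cross < 0 → take C=(2.3150,-3.6278) (cross=-22.469)
ex = (C−B)/|BC| = (0.7010,-0.7132); ey = (0.7132,0.7010)
P = B + 2.86·ex + 1.00·ey = (0.8270,-0.6875)

0.83 -0.69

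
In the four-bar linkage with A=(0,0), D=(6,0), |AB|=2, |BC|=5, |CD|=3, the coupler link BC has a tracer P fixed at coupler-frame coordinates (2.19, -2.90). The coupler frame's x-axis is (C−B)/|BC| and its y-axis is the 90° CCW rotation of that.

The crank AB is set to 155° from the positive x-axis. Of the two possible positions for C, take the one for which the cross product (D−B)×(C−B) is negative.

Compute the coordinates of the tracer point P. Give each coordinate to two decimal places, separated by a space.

-0.42 -2.51

A=(0,0), D=(6.00,0)
B = A + 2.00·(cos155°, sin155°) = (-1.8126, 0.8452)
|BD| = 7.8582
circle(B,5.00) ∩ circle(D,3.00): a=4.9471, h=0.7251
  candidates: C₊=(3.1838,1.0340) cross=5.698; C₋=(3.0278,-0.4078) cross=-5.698
  mode - wants cross < 0 → take C=(3.0278,-0.4078) (cross=-5.698)
ex = (C−B)/|BC| = (0.9681,-0.2506); ey = (0.2506,0.9681)
P = B + 2.19·ex + -2.90·ey = (-0.4192,-2.5110)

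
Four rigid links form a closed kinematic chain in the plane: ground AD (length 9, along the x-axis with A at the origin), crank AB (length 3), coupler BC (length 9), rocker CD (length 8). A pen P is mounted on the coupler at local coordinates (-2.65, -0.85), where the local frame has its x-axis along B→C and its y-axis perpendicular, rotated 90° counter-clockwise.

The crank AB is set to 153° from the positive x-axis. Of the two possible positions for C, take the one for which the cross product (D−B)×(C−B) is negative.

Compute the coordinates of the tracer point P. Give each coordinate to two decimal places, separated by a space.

-5.04 2.82

A=(0,0), D=(9.00,0)
B = A + 3.00·(cos153°, sin153°) = (-2.6730, 1.3620)
|BD| = 11.7522
circle(B,9.00) ∩ circle(D,8.00): a=6.5994, h=6.1195
  candidates: C₊=(4.5911,6.6754) cross=71.918; C₋=(3.1727,-5.4811) cross=-71.918
  mode - wants cross < 0 → take C=(3.1727,-5.4811) (cross=-71.918)
ex = (C−B)/|BC| = (0.6495,-0.7603); ey = (0.7603,0.6495)
P = B + -2.65·ex + -0.85·ey = (-5.0405,2.8248)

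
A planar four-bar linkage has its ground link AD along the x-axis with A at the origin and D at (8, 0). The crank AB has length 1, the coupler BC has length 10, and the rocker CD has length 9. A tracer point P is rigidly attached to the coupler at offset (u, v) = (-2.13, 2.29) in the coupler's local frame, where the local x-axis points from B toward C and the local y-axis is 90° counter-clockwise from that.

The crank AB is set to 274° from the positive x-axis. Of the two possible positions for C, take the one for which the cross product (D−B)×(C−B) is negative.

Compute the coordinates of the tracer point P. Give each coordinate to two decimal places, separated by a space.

A=(0,0), D=(8.00,0)
B = A + 1.00·(cos274°, sin274°) = (0.0698, -0.9976)
|BD| = 7.9927
circle(B,10.00) ∩ circle(D,9.00): a=5.1849, h=8.5508
  candidates: C₊=(4.1469,8.1335) cross=68.344; C₋=(6.2814,-8.8344) cross=-68.344
  mode - wants cross < 0 → take C=(6.2814,-8.8344) (cross=-68.344)
ex = (C−B)/|BC| = (0.6212,-0.7837); ey = (0.7837,0.6212)
P = B + -2.13·ex + 2.29·ey = (0.5413,2.0941)

0.54 2.09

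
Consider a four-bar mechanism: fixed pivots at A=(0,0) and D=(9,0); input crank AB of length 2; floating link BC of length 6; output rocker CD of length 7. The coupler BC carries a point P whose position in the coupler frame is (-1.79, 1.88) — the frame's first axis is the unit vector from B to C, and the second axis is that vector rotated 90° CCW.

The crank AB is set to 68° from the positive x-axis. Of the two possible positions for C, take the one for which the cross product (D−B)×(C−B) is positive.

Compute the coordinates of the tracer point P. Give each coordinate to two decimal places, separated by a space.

A=(0,0), D=(9.00,0)
B = A + 2.00·(cos68°, sin68°) = (0.7492, 1.8544)
|BD| = 8.4566
circle(B,6.00) ∩ circle(D,7.00): a=3.4597, h=4.9021
  candidates: C₊=(5.1996,5.8785) cross=41.455; C₋=(3.0497,-3.6871) cross=-41.455
  mode + wants cross > 0 → take C=(5.1996,5.8785) (cross=41.455)
ex = (C−B)/|BC| = (0.7417,0.6707); ey = (-0.6707,0.7417)
P = B + -1.79·ex + 1.88·ey = (-1.8394,2.0483)

-1.84 2.05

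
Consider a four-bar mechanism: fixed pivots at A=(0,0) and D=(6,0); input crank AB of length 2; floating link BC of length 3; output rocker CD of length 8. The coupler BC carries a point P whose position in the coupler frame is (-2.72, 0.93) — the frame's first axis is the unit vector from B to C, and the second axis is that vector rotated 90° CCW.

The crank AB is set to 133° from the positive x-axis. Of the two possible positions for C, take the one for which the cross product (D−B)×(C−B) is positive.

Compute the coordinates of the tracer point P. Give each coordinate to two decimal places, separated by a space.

A=(0,0), D=(6.00,0)
B = A + 2.00·(cos133°, sin133°) = (-1.3640, 1.4627)
|BD| = 7.5079
circle(B,3.00) ∩ circle(D,8.00): a=0.0911, h=2.9986
  candidates: C₊=(-0.6904,4.3861) cross=22.513; C₋=(-1.8588,-1.4962) cross=-22.513
  mode + wants cross > 0 → take C=(-0.6904,4.3861) (cross=22.513)
ex = (C−B)/|BC| = (0.2245,0.9745); ey = (-0.9745,0.2245)
P = B + -2.72·ex + 0.93·ey = (-2.8809,-0.9790)

-2.88 -0.98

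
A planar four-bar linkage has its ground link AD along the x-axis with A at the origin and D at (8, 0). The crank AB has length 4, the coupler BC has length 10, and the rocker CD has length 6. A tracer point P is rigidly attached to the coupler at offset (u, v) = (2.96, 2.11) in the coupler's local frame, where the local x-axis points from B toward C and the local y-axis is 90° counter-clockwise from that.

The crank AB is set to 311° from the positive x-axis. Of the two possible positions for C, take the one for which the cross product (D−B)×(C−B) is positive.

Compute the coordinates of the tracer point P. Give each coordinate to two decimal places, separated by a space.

2.06 0.57

A=(0,0), D=(8.00,0)
B = A + 4.00·(cos311°, sin311°) = (2.6242, -3.0188)
|BD| = 6.1654
circle(B,10.00) ∩ circle(D,6.00): a=8.2730, h=5.6177
  candidates: C₊=(7.0870,5.9301) cross=34.635; C₋=(12.5883,-3.8662) cross=-34.635
  mode + wants cross > 0 → take C=(7.0870,5.9301) (cross=34.635)
ex = (C−B)/|BC| = (0.4463,0.8949); ey = (-0.8949,0.4463)
P = B + 2.96·ex + 2.11·ey = (2.0570,0.5717)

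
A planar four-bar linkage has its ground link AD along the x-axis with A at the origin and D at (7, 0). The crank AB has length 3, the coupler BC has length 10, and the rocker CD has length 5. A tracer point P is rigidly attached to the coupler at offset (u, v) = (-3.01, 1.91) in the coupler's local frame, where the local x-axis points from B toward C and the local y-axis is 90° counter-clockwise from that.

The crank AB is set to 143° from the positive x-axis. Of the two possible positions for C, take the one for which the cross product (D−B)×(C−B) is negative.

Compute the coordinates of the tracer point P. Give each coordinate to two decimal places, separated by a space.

A=(0,0), D=(7.00,0)
B = A + 3.00·(cos143°, sin143°) = (-2.3959, 1.8054)
|BD| = 9.5678
circle(B,10.00) ∩ circle(D,5.00): a=8.7033, h=4.9247
  candidates: C₊=(7.0803,4.9994) cross=47.118; C₋=(5.2217,-4.6731) cross=-47.118
  mode - wants cross < 0 → take C=(5.2217,-4.6731) (cross=-47.118)
ex = (C−B)/|BC| = (0.7618,-0.6479); ey = (0.6479,0.7618)
P = B + -3.01·ex + 1.91·ey = (-3.4514,5.2105)

-3.45 5.21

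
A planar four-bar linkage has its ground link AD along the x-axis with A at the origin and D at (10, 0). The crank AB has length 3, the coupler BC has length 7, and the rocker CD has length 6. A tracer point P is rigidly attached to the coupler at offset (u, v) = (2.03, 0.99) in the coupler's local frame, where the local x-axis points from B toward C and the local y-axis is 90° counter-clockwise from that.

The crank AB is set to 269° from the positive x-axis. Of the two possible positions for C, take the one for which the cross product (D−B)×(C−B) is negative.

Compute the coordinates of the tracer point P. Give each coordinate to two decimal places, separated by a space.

2.18 -2.63

A=(0,0), D=(10.00,0)
B = A + 3.00·(cos269°, sin269°) = (-0.0524, -2.9995)
|BD| = 10.4903
circle(B,7.00) ∩ circle(D,6.00): a=5.8648, h=3.8216
  candidates: C₊=(4.4749,2.3394) cross=40.089; C₋=(6.6603,-4.9846) cross=-40.089
  mode - wants cross < 0 → take C=(6.6603,-4.9846) (cross=-40.089)
ex = (C−B)/|BC| = (0.9589,-0.2836); ey = (0.2836,0.9589)
P = B + 2.03·ex + 0.99·ey = (2.1751,-2.6259)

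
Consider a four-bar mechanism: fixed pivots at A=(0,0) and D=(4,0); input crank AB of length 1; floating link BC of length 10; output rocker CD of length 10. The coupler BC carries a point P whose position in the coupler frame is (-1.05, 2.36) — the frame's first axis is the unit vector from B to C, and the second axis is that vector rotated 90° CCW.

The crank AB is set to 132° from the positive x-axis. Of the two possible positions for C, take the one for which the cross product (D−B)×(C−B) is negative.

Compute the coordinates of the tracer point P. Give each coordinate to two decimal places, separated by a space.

1.60 1.98

A=(0,0), D=(4.00,0)
B = A + 1.00·(cos132°, sin132°) = (-0.6691, 0.7431)
|BD| = 4.7279
circle(B,10.00) ∩ circle(D,10.00): a=2.3640, h=9.7166
  candidates: C₊=(3.1927,9.9674) cross=45.939; C₋=(0.1382,-9.2242) cross=-45.939
  mode - wants cross < 0 → take C=(0.1382,-9.2242) (cross=-45.939)
ex = (C−B)/|BC| = (0.0807,-0.9967); ey = (0.9967,0.0807)
P = B + -1.05·ex + 2.36·ey = (1.5984,1.9802)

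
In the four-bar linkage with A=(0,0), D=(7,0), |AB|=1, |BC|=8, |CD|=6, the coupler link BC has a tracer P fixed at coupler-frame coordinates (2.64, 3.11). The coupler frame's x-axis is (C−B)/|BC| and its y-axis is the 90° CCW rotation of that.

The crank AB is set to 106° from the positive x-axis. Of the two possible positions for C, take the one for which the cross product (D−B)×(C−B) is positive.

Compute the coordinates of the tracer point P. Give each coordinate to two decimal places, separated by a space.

A=(0,0), D=(7.00,0)
B = A + 1.00·(cos106°, sin106°) = (-0.2756, 0.9613)
|BD| = 7.3389
circle(B,8.00) ∩ circle(D,6.00): a=5.5771, h=5.7355
  candidates: C₊=(6.0046,5.9169) cross=42.092; C₋=(4.5021,-5.4553) cross=-42.092
  mode + wants cross > 0 → take C=(6.0046,5.9169) (cross=42.092)
ex = (C−B)/|BC| = (0.7850,0.6195); ey = (-0.6195,0.7850)
P = B + 2.64·ex + 3.11·ey = (-0.1296,5.0381)

-0.13 5.04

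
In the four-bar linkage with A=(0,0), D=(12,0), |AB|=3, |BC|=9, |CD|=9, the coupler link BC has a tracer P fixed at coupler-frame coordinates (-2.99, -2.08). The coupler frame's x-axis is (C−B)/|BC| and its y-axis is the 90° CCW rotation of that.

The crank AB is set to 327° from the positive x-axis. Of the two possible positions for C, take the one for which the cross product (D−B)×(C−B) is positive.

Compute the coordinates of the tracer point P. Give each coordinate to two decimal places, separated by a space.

3.29 -5.19

A=(0,0), D=(12.00,0)
B = A + 3.00·(cos327°, sin327°) = (2.5160, -1.6339)
|BD| = 9.6237
circle(B,9.00) ∩ circle(D,9.00): a=4.8119, h=7.6057
  candidates: C₊=(5.9667,6.6783) cross=73.195; C₋=(8.5493,-8.3122) cross=-73.195
  mode + wants cross > 0 → take C=(5.9667,6.6783) (cross=73.195)
ex = (C−B)/|BC| = (0.3834,0.9236); ey = (-0.9236,0.3834)
P = B + -2.99·ex + -2.08·ey = (3.2907,-5.1929)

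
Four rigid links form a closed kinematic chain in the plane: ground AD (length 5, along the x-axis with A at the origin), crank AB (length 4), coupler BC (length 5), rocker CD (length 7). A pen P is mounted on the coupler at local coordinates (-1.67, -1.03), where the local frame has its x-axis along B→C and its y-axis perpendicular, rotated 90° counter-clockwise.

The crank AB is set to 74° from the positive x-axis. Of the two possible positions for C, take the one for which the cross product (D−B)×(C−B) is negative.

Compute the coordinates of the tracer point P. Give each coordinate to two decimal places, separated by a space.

1.33 5.79

A=(0,0), D=(5.00,0)
B = A + 4.00·(cos74°, sin74°) = (1.1025, 3.8450)
|BD| = 5.4749
circle(B,5.00) ∩ circle(D,7.00): a=0.5456, h=4.9701
  candidates: C₊=(4.9815,7.0000) cross=27.211; C₋=(-1.9996,-0.0763) cross=-27.211
  mode - wants cross < 0 → take C=(-1.9996,-0.0763) (cross=-27.211)
ex = (C−B)/|BC| = (-0.6204,-0.7843); ey = (0.7843,-0.6204)
P = B + -1.67·ex + -1.03·ey = (1.3309,5.7938)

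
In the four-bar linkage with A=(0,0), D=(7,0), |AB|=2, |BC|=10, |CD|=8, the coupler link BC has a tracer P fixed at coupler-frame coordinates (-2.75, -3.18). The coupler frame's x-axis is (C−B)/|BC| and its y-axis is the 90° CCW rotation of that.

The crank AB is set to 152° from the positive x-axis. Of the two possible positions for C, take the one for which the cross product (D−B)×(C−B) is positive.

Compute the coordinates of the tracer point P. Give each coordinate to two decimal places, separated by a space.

A=(0,0), D=(7.00,0)
B = A + 2.00·(cos152°, sin152°) = (-1.7659, 0.9389)
|BD| = 8.8160
circle(B,10.00) ∩ circle(D,8.00): a=6.4498, h=7.6420
  candidates: C₊=(5.4611,7.8506) cross=67.372; C₋=(3.8333,-7.3465) cross=-67.372
  mode + wants cross > 0 → take C=(5.4611,7.8506) (cross=67.372)
ex = (C−B)/|BC| = (0.7227,0.6912); ey = (-0.6912,0.7227)
P = B + -2.75·ex + -3.18·ey = (-1.5554,-3.2599)

-1.56 -3.26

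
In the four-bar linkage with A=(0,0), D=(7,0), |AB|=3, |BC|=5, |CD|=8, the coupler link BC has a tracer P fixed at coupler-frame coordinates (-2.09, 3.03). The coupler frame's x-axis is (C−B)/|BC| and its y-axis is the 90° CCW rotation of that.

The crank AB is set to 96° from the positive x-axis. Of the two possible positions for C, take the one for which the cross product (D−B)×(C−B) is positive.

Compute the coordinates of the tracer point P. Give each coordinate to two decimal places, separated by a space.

-3.98 3.29

A=(0,0), D=(7.00,0)
B = A + 3.00·(cos96°, sin96°) = (-0.3136, 2.9836)
|BD| = 7.8987
circle(B,5.00) ∩ circle(D,8.00): a=1.4806, h=4.7757
  candidates: C₊=(2.8613,6.8462) cross=37.722; C₋=(-0.7466,-1.9977) cross=-37.722
  mode + wants cross > 0 → take C=(2.8613,6.8462) (cross=37.722)
ex = (C−B)/|BC| = (0.6350,0.7725); ey = (-0.7725,0.6350)
P = B + -2.09·ex + 3.03·ey = (-3.9815,3.2929)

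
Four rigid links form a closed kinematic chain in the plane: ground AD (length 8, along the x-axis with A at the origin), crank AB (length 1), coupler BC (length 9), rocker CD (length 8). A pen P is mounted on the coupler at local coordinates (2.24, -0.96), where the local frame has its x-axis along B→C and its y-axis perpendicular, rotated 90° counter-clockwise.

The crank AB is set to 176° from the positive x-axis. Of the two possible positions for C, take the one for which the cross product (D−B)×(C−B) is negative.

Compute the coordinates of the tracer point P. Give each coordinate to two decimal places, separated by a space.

-0.43 -2.30

A=(0,0), D=(8.00,0)
B = A + 1.00·(cos176°, sin176°) = (-0.9976, 0.0698)
|BD| = 8.9978
circle(B,9.00) ∩ circle(D,8.00): a=5.4436, h=7.1671
  candidates: C₊=(4.5014,7.1944) cross=64.488; C₋=(4.3903,-7.1393) cross=-64.488
  mode - wants cross < 0 → take C=(4.3903,-7.1393) (cross=-64.488)
ex = (C−B)/|BC| = (0.5987,-0.8010); ey = (0.8010,0.5987)
P = B + 2.24·ex + -0.96·ey = (-0.4256,-2.2992)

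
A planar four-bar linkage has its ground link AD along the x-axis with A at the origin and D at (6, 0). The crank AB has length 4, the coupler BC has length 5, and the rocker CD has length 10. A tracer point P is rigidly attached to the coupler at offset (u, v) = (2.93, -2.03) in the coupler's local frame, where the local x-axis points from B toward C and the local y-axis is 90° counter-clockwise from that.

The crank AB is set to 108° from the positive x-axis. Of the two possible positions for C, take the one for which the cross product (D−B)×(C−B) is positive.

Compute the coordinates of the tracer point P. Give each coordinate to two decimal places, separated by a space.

1.74 5.76

A=(0,0), D=(6.00,0)
B = A + 4.00·(cos108°, sin108°) = (-1.2361, 3.8042)
|BD| = 8.1751
circle(B,5.00) ∩ circle(D,10.00): a=-0.4995, h=4.9750
  candidates: C₊=(0.6369,8.4402) cross=40.671; C₋=(-3.9933,-0.3668) cross=-40.671
  mode + wants cross > 0 → take C=(0.6369,8.4402) (cross=40.671)
ex = (C−B)/|BC| = (0.3746,0.9272); ey = (-0.9272,0.3746)
P = B + 2.93·ex + -2.03·ey = (1.7437,5.7605)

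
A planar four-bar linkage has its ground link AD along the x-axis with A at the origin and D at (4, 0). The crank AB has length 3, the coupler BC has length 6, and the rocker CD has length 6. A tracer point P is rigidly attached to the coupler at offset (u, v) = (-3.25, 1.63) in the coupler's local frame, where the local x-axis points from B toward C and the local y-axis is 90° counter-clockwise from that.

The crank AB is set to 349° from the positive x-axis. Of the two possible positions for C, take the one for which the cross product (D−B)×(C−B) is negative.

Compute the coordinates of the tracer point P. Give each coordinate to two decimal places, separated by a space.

2.46 3.03

A=(0,0), D=(4.00,0)
B = A + 3.00·(cos349°, sin349°) = (2.9449, -0.5724)
|BD| = 1.2004
circle(B,6.00) ∩ circle(D,6.00): a=0.6002, h=5.9699
  candidates: C₊=(0.6256,4.9612) cross=7.166; C₋=(6.3193,-5.5336) cross=-7.166
  mode - wants cross < 0 → take C=(6.3193,-5.5336) (cross=-7.166)
ex = (C−B)/|BC| = (0.5624,-0.8269); ey = (0.8269,0.5624)
P = B + -3.25·ex + 1.63·ey = (2.4649,3.0316)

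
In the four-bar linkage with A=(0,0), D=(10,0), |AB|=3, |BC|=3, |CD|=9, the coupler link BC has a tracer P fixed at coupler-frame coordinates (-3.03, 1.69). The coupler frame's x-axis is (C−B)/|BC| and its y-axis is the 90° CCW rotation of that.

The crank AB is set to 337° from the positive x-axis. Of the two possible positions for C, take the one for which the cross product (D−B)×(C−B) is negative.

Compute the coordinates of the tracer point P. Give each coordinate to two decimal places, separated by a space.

A=(0,0), D=(10.00,0)
B = A + 3.00·(cos337°, sin337°) = (2.7615, -1.1722)
|BD| = 7.3328
circle(B,3.00) ∩ circle(D,9.00): a=-1.2431, h=2.7303
  candidates: C₊=(1.0980,1.3243) cross=20.021; C₋=(1.9709,-4.0661) cross=-20.021
  mode - wants cross < 0 → take C=(1.9709,-4.0661) (cross=-20.021)
ex = (C−B)/|BC| = (-0.2635,-0.9646); ey = (0.9646,-0.2635)
P = B + -3.03·ex + 1.69·ey = (5.1903,1.3053)

5.19 1.31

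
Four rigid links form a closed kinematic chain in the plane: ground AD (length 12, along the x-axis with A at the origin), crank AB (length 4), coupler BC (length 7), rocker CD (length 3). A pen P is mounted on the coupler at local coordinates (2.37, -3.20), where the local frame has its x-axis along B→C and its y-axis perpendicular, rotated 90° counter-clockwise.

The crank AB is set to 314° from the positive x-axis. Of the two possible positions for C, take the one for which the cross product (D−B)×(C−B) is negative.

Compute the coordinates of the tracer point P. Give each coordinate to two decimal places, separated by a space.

5.55 -5.73

A=(0,0), D=(12.00,0)
B = A + 4.00·(cos314°, sin314°) = (2.7786, -2.8774)
|BD| = 9.6599
circle(B,7.00) ∩ circle(D,3.00): a=6.9004, h=1.1769
  candidates: C₊=(9.0152,0.3015) cross=11.369; C₋=(9.7163,-1.9455) cross=-11.369
  mode - wants cross < 0 → take C=(9.7163,-1.9455) (cross=-11.369)
ex = (C−B)/|BC| = (0.9911,0.1331); ey = (-0.1331,0.9911)
P = B + 2.37·ex + -3.20·ey = (5.5535,-5.7334)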